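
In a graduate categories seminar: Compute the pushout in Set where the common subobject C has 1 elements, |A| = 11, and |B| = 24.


The pushout A +_C B identifies the images of C in A and B.
|A +_C B| = |A| + |B| - |C| (for injections).
= 11 + 24 - 1 = 34

34


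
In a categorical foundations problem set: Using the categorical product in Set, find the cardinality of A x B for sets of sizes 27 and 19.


In Set, the product A x B is the Cartesian product.
By the universal property, |A x B| = |A| * |B|.
|A x B| = 27 * 19 = 513

513


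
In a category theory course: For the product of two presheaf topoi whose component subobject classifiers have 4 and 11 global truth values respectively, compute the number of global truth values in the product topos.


In a product of presheaf topoi E_1 x E_2, the subobject classifier
is Omega = Omega_1 x Omega_2 (componentwise), so
|Omega(top)| = |Omega_1(top_1)| * |Omega_2(top_2)|.
= 4 * 11 = 44.

44


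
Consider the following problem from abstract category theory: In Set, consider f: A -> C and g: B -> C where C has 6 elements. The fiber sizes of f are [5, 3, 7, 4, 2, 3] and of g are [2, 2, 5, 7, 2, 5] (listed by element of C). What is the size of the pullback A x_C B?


The pullback A x_C B consists of pairs (a, b) with f(a) = g(b).
For each element c in C, the fiber product has |f^-1(c)| * |g^-1(c)| elements.
Summing over C: 5 * 2 + 3 * 2 + 7 * 5 + 4 * 7 + 2 * 2 + 3 * 5
= 10 + 6 + 35 + 28 + 4 + 15 = 98

98


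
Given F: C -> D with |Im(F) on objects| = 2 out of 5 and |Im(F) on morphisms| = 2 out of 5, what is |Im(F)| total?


The image of F consists of distinct objects and distinct morphisms.
|Im(F)| on objects = 2
|Im(F)| on morphisms = 2
Total image cardinality = 2 + 2 = 4

4


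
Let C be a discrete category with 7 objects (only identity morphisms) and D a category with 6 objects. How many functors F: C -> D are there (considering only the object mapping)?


A functor from a discrete category C to D is determined by
where each object maps. Each of the 7 objects of C can map
to any of the 6 objects of D independently.
Number of functors = 6^7 = 279936

279936


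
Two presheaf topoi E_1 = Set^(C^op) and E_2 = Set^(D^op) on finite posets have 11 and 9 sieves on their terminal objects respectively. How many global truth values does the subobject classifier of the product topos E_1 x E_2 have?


In a product of presheaf topoi E_1 x E_2, the subobject classifier
is Omega = Omega_1 x Omega_2 (componentwise), so
|Omega(top)| = |Omega_1(top_1)| * |Omega_2(top_2)|.
= 11 * 9 = 99.

99


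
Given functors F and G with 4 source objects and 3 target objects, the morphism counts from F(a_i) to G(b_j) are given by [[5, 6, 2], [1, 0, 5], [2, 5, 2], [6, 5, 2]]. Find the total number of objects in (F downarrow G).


Objects of (F downarrow G) are triples (a, b, h: F(a)->G(b)).
The count equals the sum of all entries in the hom-matrix.
sum(row 0) = 13
sum(row 1) = 6
sum(row 2) = 9
sum(row 3) = 13
Grand total = 41

41


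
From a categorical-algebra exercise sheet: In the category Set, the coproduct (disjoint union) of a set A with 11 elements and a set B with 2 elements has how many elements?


In Set, the coproduct A + B is the disjoint union.
|A + B| = |A| + |B| = 11 + 2 = 13

13


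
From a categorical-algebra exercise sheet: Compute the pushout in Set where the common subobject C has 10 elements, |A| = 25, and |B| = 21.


The pushout A +_C B identifies the images of C in A and B.
|A +_C B| = |A| + |B| - |C| (for injections).
= 25 + 21 - 10 = 36

36


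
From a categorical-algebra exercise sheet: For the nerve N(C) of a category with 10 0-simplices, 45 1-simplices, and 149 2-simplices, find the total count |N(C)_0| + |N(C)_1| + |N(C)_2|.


The 2-skeleton of the nerve N(C) consists of simplices in dimensions 0, 1, 2:
  |N(C)_0| = 10 (objects)
  |N(C)_1| = 45 (morphisms)
  |N(C)_2| = 149 (composable pairs)
Total = 10 + 45 + 149 = 204

204


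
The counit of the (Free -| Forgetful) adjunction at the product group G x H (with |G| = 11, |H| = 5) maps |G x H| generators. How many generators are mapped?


The counit epsilon_K: F(U(K)) -> K of the Free-Forgetful adjunction
maps |K| generators of F(U(K)) into K. For K = G x H (the product group),
|G x H| = |G| * |H|.
Total generators mapped = 11 * 5 = 55.

55


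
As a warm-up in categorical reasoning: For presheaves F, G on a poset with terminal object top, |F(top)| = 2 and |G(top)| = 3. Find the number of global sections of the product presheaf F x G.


Global sections of a presheaf on a poset with terminal top satisfy
Gamma(H) ~ H(top). Presheaves admit pointwise products, so
(F x G)(top) = F(top) x G(top) (Cartesian product).
|Gamma(F x G)| = |F(top)| * |G(top)| = 2 * 3 = 6.

6


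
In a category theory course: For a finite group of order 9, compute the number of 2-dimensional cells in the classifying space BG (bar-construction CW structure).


In the bar-construction CW model of BG, the n-cells are indexed by
n-tuples [g_1|...|g_n] of non-identity elements of G (degenerate
simplices with some g_i = e do not contribute cells), so there are
(|G| - 1)^n n-cells.
For dim = 2 with |G| = 9:
cells = (9 - 1)^2 = 8^2 = 64

64


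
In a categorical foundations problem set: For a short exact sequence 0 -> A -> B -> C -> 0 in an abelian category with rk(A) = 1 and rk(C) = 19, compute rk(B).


For a short exact sequence 0 -> A -> B -> C -> 0,
rank is additive: rank(B) = rank(A) + rank(C).
rank(B) = 1 + 19 = 20

20


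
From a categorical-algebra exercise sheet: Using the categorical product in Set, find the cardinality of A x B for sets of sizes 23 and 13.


In Set, the product A x B is the Cartesian product.
By the universal property, |A x B| = |A| * |B|.
|A x B| = 23 * 13 = 299

299


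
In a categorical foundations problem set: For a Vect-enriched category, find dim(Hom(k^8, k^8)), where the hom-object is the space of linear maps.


In Vect-enriched categories, Hom(k^n, k^m) is the space of m x n matrices.
dim(Hom(k^8, k^8)) = 8 * 8 = 64

64


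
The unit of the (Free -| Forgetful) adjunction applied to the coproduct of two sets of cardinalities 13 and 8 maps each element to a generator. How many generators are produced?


The unit eta_X: X -> U(F(X)) of the Free-Forgetful adjunction
maps each element of X to a generator of F(X). For X = S + T (disjoint
union in Set), |S + T| = |S| + |T|.
Total mappings = 13 + 8 = 21.

21


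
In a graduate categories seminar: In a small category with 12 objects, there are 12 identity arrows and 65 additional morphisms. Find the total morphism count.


Each object has an identity morphism, giving 12 identities.
Adding the 65 non-identity morphisms:
Total = 12 + 65 = 77

77


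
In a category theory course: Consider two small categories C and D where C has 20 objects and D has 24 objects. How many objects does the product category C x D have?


The product category C x D has objects that are pairs (c, d).
Number of pairs = |Ob(C)| * |Ob(D)| = 20 * 24 = 480

480


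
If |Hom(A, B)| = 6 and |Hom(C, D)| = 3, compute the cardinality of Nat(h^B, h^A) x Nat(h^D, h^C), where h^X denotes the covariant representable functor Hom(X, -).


By the Yoneda lemma, Nat(h^B, h^A) is isomorphic to Hom(A, B),
so |Nat(h^B, h^A)| = |Hom(A, B)| and |Nat(h^D, h^C)| = |Hom(C, D)|.
|Hom(A, B)| = 6, |Hom(C, D)| = 3.
|Nat(h^B, h^A) x Nat(h^D, h^C)| = 6 * 3 = 18

18


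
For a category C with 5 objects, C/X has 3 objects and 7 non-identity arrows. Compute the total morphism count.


In the slice category C/X, objects are morphisms to X.
Identity morphisms: 3 (one per object of C/X).
Non-identity morphisms: 7.
Total = 3 + 7 = 10

10


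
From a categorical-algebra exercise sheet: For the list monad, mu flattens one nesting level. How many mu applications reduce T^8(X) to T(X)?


Each application of mu: T^2 -> T removes one layer of nesting.
Starting at depth 8 (i.e., T^8(X)), we need to reach T(X).
Number of mu applications = 8 - 1 = 7

7


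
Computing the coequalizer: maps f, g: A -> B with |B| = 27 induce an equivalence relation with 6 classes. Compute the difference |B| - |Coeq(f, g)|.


The coequalizer Coeq(f, g) = B / ~ has one element per equivalence class.
|B| = 27, |Coeq(f, g)| = 6.
|B| - |Coeq(f, g)| = 27 - 6 = 21.

21


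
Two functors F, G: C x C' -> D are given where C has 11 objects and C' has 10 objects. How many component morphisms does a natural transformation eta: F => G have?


A natural transformation eta: F => G assigns one component morphism per
object of the domain category.
The domain is the product category C x C', so
|Ob(C x C')| = |Ob(C)| * |Ob(C')| = 11 * 10 = 110.
Therefore eta has 110 component morphisms.

110


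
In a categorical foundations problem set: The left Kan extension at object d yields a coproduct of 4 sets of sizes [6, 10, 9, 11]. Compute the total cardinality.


Pointwise, the left Kan extension (Lan_F H)(d) is the colimit, indexed
by the comma category (F downarrow d), of H composed with the
projection (F downarrow d) -> C. Here that colimit is given
as a coproduct (disjoint union) of sets, so its cardinality is the
sum of the sizes of the summands.
Coproduct of sets with sizes: 6 + 10 + 9 + 11
= 36

36


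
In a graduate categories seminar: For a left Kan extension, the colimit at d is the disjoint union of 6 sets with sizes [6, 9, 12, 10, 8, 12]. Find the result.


Pointwise, the left Kan extension (Lan_F H)(d) is the colimit, indexed
by the comma category (F downarrow d), of H composed with the
projection (F downarrow d) -> C. Here that colimit is given
as a coproduct (disjoint union) of sets, so its cardinality is the
sum of the sizes of the summands.
Coproduct of sets with sizes: 6 + 9 + 12 + 10 + 8 + 12
= 57

57


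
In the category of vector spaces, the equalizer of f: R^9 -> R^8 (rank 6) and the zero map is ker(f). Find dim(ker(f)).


The equalizer of f and the zero map is ker(f).
By the rank-nullity theorem: dim(ker(f)) = dim(domain) - rank(f).
dim(ker(f)) = 9 - 6 = 3

3


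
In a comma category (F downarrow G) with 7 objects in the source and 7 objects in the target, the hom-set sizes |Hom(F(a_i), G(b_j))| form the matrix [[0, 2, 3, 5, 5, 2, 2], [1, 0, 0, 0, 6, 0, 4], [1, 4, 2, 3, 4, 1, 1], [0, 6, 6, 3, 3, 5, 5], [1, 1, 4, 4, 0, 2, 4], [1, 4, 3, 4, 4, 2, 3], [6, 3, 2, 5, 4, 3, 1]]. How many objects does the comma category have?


Objects of (F downarrow G) are triples (a, b, h: F(a)->G(b)).
The count equals the sum of all entries in the hom-matrix.
sum(row 0) = 19
sum(row 1) = 11
sum(row 2) = 16
sum(row 3) = 28
sum(row 4) = 16
sum(row 5) = 21
sum(row 6) = 24
Grand total = 135

135


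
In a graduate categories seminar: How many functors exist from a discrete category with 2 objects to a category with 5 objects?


A functor from a discrete category C to D is determined by
where each object maps. Each of the 2 objects of C can map
to any of the 5 objects of D independently.
Number of functors = 5^2 = 25

25


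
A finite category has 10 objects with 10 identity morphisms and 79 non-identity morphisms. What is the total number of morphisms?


Each object has an identity morphism, giving 10 identities.
Adding the 79 non-identity morphisms:
Total = 10 + 79 = 89

89


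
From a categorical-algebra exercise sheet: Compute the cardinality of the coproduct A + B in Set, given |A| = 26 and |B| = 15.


In Set, the coproduct A + B is the disjoint union.
|A + B| = |A| + |B| = 26 + 15 = 41

41


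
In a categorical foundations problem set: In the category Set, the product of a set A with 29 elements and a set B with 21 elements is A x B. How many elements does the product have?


In Set, the product A x B is the Cartesian product.
By the universal property, |A x B| = |A| * |B|.
|A x B| = 29 * 21 = 609

609


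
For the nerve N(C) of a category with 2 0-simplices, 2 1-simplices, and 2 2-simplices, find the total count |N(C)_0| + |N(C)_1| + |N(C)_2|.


The 2-skeleton of the nerve N(C) consists of simplices in dimensions 0, 1, 2:
  |N(C)_0| = 2 (objects)
  |N(C)_1| = 2 (morphisms)
  |N(C)_2| = 2 (composable pairs)
Total = 2 + 2 + 2 = 6

6


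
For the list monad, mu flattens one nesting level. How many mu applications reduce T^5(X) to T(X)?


Each application of mu: T^2 -> T removes one layer of nesting.
Starting at depth 5 (i.e., T^5(X)), we need to reach T(X).
Number of mu applications = 5 - 1 = 4

4


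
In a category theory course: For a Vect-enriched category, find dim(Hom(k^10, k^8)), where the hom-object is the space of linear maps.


In Vect-enriched categories, Hom(k^n, k^m) is the space of m x n matrices.
dim(Hom(k^10, k^8)) = 8 * 10 = 80

80


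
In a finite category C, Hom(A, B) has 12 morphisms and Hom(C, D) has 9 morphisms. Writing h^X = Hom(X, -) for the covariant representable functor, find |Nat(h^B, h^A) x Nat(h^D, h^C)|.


By the Yoneda lemma, Nat(h^B, h^A) is isomorphic to Hom(A, B),
so |Nat(h^B, h^A)| = |Hom(A, B)| and |Nat(h^D, h^C)| = |Hom(C, D)|.
|Hom(A, B)| = 12, |Hom(C, D)| = 9.
|Nat(h^B, h^A) x Nat(h^D, h^C)| = 12 * 9 = 108

108


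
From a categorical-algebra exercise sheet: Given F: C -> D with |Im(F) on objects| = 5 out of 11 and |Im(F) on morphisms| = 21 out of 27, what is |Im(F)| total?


The image of F consists of distinct objects and distinct morphisms.
|Im(F)| on objects = 5
|Im(F)| on morphisms = 21
Total image cardinality = 5 + 21 = 26

26


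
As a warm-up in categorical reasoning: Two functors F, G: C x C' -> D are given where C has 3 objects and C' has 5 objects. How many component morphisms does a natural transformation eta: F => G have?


A natural transformation eta: F => G assigns one component morphism per
object of the domain category.
The domain is the product category C x C', so
|Ob(C x C')| = |Ob(C)| * |Ob(C')| = 3 * 5 = 15.
Therefore eta has 15 component morphisms.

15


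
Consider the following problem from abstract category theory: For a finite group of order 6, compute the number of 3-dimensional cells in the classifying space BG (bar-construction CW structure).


In the bar-construction CW model of BG, the n-cells are indexed by
n-tuples [g_1|...|g_n] of non-identity elements of G (degenerate
simplices with some g_i = e do not contribute cells), so there are
(|G| - 1)^n n-cells.
For dim = 3 with |G| = 6:
cells = (6 - 1)^3 = 5^3 = 125

125


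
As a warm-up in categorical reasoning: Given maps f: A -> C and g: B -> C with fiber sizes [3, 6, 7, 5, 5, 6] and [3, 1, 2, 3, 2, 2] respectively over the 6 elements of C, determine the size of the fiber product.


The pullback A x_C B consists of pairs (a, b) with f(a) = g(b).
For each element c in C, the fiber product has |f^-1(c)| * |g^-1(c)| elements.
Summing over C: 3 * 3 + 6 * 1 + 7 * 2 + 5 * 3 + 5 * 2 + 6 * 2
= 9 + 6 + 14 + 15 + 10 + 12 = 66

66


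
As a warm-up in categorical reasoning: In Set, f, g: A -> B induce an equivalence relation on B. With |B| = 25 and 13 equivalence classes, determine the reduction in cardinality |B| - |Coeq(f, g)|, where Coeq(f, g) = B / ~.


The coequalizer Coeq(f, g) = B / ~ has one element per equivalence class.
|B| = 25, |Coeq(f, g)| = 13.
|B| - |Coeq(f, g)| = 25 - 13 = 12.

12


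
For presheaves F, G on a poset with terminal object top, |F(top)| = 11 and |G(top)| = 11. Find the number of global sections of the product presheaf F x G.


Global sections of a presheaf on a poset with terminal top satisfy
Gamma(H) ~ H(top). Presheaves admit pointwise products, so
(F x G)(top) = F(top) x G(top) (Cartesian product).
|Gamma(F x G)| = |F(top)| * |G(top)| = 11 * 11 = 121.

121


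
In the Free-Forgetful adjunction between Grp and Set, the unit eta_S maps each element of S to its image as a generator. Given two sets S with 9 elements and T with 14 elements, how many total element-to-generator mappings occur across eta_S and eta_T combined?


The unit eta_X: X -> U(F(X)) of the Free-Forgetful adjunction
maps each element of X to a generator of F(X). For X = S + T (disjoint
union in Set), |S + T| = |S| + |T|.
Total mappings = 9 + 14 = 23.

23


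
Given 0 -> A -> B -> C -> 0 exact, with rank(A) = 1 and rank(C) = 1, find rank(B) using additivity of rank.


For a short exact sequence 0 -> A -> B -> C -> 0,
rank is additive: rank(B) = rank(A) + rank(C).
rank(B) = 1 + 1 = 2

2


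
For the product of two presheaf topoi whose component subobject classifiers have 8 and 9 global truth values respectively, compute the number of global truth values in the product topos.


In a product of presheaf topoi E_1 x E_2, the subobject classifier
is Omega = Omega_1 x Omega_2 (componentwise), so
|Omega(top)| = |Omega_1(top_1)| * |Omega_2(top_2)|.
= 8 * 9 = 72.

72


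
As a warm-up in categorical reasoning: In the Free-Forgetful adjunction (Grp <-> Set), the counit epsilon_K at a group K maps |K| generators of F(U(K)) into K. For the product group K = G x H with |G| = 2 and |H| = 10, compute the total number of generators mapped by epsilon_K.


The counit epsilon_K: F(U(K)) -> K of the Free-Forgetful adjunction
maps |K| generators of F(U(K)) into K. For K = G x H (the product group),
|G x H| = |G| * |H|.
Total generators mapped = 2 * 10 = 20.

20


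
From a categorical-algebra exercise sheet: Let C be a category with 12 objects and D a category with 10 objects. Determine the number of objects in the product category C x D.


The product category C x D has objects that are pairs (c, d).
Number of pairs = |Ob(C)| * |Ob(D)| = 12 * 10 = 120

120


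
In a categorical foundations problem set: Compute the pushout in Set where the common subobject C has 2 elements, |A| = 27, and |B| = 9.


The pushout A +_C B identifies the images of C in A and B.
|A +_C B| = |A| + |B| - |C| (for injections).
= 27 + 9 - 2 = 34

34


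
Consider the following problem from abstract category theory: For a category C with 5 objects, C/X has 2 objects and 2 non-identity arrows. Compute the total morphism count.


In the slice category C/X, objects are morphisms to X.
Identity morphisms: 2 (one per object of C/X).
Non-identity morphisms: 2.
Total = 2 + 2 = 4

4


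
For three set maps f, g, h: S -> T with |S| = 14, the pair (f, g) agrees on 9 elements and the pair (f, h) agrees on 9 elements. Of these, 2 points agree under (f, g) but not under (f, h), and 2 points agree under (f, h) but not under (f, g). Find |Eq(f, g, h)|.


Eq(f, g, h) is the triple-agreement set: points in S where all three
maps take the same value. Using inclusion-exclusion on the pairwise data:
Pair (f, g) agrees on 9 points; pair (f, h) on 9 points.
Points agreeing under (f, g) but not (f, h) = 2; under (f, h) but not (f, g) = 2.
Triple-agreement = agreement-in-(f, g) minus points that agree under (f, g) but not (f, h):
|Eq(f, g, h)| = 9 - 2 = 7
(cross-check via (f, h): 9 - 2 = 7.)

7


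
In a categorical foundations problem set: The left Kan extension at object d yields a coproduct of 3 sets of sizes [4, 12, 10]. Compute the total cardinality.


Pointwise, the left Kan extension (Lan_F H)(d) is the colimit, indexed
by the comma category (F downarrow d), of H composed with the
projection (F downarrow d) -> C. Here that colimit is given
as a coproduct (disjoint union) of sets, so its cardinality is the
sum of the sizes of the summands.
Coproduct of sets with sizes: 4 + 12 + 10
= 26

26


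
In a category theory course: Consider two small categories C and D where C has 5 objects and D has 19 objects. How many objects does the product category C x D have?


The product category C x D has objects that are pairs (c, d).
Number of pairs = |Ob(C)| * |Ob(D)| = 5 * 19 = 95

95


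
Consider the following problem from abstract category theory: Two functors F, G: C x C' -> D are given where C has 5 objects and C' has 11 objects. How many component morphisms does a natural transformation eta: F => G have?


A natural transformation eta: F => G assigns one component morphism per
object of the domain category.
The domain is the product category C x C', so
|Ob(C x C')| = |Ob(C)| * |Ob(C')| = 5 * 11 = 55.
Therefore eta has 55 component morphisms.

55


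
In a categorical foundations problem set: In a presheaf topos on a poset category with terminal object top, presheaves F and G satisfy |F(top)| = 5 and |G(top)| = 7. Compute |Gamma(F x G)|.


Global sections of a presheaf on a poset with terminal top satisfy
Gamma(H) ~ H(top). Presheaves admit pointwise products, so
(F x G)(top) = F(top) x G(top) (Cartesian product).
|Gamma(F x G)| = |F(top)| * |G(top)| = 5 * 7 = 35.

35


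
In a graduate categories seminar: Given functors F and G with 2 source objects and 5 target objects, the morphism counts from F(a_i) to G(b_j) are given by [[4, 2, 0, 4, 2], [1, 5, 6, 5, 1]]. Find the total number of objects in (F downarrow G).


Objects of (F downarrow G) are triples (a, b, h: F(a)->G(b)).
The count equals the sum of all entries in the hom-matrix.
sum(row 0) = 12
sum(row 1) = 18
Grand total = 30

30


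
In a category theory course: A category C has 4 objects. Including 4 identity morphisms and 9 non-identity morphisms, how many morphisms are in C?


Each object has an identity morphism, giving 4 identities.
Adding the 9 non-identity morphisms:
Total = 4 + 9 = 13

13


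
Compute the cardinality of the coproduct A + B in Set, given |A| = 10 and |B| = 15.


In Set, the coproduct A + B is the disjoint union.
|A + B| = |A| + |B| = 10 + 15 = 25

25


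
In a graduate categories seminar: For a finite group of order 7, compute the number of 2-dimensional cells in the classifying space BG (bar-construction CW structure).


In the bar-construction CW model of BG, the n-cells are indexed by
n-tuples [g_1|...|g_n] of non-identity elements of G (degenerate
simplices with some g_i = e do not contribute cells), so there are
(|G| - 1)^n n-cells.
For dim = 2 with |G| = 7:
cells = (7 - 1)^2 = 6^2 = 36

36


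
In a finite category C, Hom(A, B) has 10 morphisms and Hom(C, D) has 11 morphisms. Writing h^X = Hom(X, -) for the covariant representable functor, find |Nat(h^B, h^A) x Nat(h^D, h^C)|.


By the Yoneda lemma, Nat(h^B, h^A) is isomorphic to Hom(A, B),
so |Nat(h^B, h^A)| = |Hom(A, B)| and |Nat(h^D, h^C)| = |Hom(C, D)|.
|Hom(A, B)| = 10, |Hom(C, D)| = 11.
|Nat(h^B, h^A) x Nat(h^D, h^C)| = 10 * 11 = 110

110


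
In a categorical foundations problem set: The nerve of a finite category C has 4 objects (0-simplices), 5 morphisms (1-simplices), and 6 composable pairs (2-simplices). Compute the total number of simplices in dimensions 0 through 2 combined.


The 2-skeleton of the nerve N(C) consists of simplices in dimensions 0, 1, 2:
  |N(C)_0| = 4 (objects)
  |N(C)_1| = 5 (morphisms)
  |N(C)_2| = 6 (composable pairs)
Total = 4 + 5 + 6 = 15

15


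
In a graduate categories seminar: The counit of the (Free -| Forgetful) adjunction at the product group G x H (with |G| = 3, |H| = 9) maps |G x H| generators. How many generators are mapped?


The counit epsilon_K: F(U(K)) -> K of the Free-Forgetful adjunction
maps |K| generators of F(U(K)) into K. For K = G x H (the product group),
|G x H| = |G| * |H|.
Total generators mapped = 3 * 9 = 27.

27


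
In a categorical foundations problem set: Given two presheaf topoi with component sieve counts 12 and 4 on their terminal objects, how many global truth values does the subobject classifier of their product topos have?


In a product of presheaf topoi E_1 x E_2, the subobject classifier
is Omega = Omega_1 x Omega_2 (componentwise), so
|Omega(top)| = |Omega_1(top_1)| * |Omega_2(top_2)|.
= 12 * 4 = 48.

48


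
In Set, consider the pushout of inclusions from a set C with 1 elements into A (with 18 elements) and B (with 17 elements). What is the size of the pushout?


The pushout A +_C B identifies the images of C in A and B.
|A +_C B| = |A| + |B| - |C| (for injections).
= 18 + 17 - 1 = 34

34


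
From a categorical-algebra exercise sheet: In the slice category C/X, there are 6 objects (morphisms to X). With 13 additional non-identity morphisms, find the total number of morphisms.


In the slice category C/X, objects are morphisms to X.
Identity morphisms: 6 (one per object of C/X).
Non-identity morphisms: 13.
Total = 6 + 13 = 19

19


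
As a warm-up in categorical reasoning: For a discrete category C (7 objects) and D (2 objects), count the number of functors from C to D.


A functor from a discrete category C to D is determined by
where each object maps. Each of the 7 objects of C can map
to any of the 2 objects of D independently.
Number of functors = 2^7 = 128

128


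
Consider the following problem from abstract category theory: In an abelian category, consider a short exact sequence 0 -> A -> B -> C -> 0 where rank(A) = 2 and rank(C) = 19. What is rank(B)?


For a short exact sequence 0 -> A -> B -> C -> 0,
rank is additive: rank(B) = rank(A) + rank(C).
rank(B) = 2 + 19 = 21

21


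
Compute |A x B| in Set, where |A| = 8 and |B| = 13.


In Set, the product A x B is the Cartesian product.
By the universal property, |A x B| = |A| * |B|.
|A x B| = 8 * 13 = 104

104


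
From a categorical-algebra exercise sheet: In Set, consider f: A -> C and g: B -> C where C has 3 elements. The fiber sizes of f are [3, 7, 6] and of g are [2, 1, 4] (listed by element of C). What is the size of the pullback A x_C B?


The pullback A x_C B consists of pairs (a, b) with f(a) = g(b).
For each element c in C, the fiber product has |f^-1(c)| * |g^-1(c)| elements.
Summing over C: 3 * 2 + 7 * 1 + 6 * 4
= 6 + 7 + 24 = 37

37


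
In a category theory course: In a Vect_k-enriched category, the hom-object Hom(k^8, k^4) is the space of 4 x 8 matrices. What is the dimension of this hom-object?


In Vect-enriched categories, Hom(k^n, k^m) is the space of m x n matrices.
dim(Hom(k^8, k^4)) = 4 * 8 = 32

32


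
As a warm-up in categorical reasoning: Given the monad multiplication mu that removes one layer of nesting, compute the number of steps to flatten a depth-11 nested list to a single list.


Each application of mu: T^2 -> T removes one layer of nesting.
Starting at depth 11 (i.e., T^11(X)), we need to reach T(X).
Number of mu applications = 11 - 1 = 10

10


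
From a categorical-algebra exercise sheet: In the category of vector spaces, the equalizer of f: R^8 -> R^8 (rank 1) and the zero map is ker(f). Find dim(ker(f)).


The equalizer of f and the zero map is ker(f).
By the rank-nullity theorem: dim(ker(f)) = dim(domain) - rank(f).
dim(ker(f)) = 8 - 1 = 7

7


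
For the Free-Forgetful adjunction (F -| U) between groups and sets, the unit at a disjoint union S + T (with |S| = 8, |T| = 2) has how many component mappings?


The unit eta_X: X -> U(F(X)) of the Free-Forgetful adjunction
maps each element of X to a generator of F(X). For X = S + T (disjoint
union in Set), |S + T| = |S| + |T|.
Total mappings = 8 + 2 = 10.

10


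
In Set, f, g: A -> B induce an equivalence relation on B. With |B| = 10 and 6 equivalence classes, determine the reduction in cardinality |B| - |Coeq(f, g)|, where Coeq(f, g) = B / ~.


The coequalizer Coeq(f, g) = B / ~ has one element per equivalence class.
|B| = 10, |Coeq(f, g)| = 6.
|B| - |Coeq(f, g)| = 10 - 6 = 4.

4


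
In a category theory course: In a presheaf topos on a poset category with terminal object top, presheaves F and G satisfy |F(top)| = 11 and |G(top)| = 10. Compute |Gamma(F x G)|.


Global sections of a presheaf on a poset with terminal top satisfy
Gamma(H) ~ H(top). Presheaves admit pointwise products, so
(F x G)(top) = F(top) x G(top) (Cartesian product).
|Gamma(F x G)| = |F(top)| * |G(top)| = 11 * 10 = 110.

110


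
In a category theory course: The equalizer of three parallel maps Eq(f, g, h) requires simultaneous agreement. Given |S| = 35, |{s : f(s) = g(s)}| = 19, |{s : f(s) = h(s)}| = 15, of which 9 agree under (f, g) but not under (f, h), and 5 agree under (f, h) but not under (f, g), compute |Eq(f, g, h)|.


Eq(f, g, h) is the triple-agreement set: points in S where all three
maps take the same value. Using inclusion-exclusion on the pairwise data:
Pair (f, g) agrees on 19 points; pair (f, h) on 15 points.
Points agreeing under (f, g) but not (f, h) = 9; under (f, h) but not (f, g) = 5.
Triple-agreement = agreement-in-(f, g) minus points that agree under (f, g) but not (f, h):
|Eq(f, g, h)| = 19 - 9 = 10
(cross-check via (f, h): 15 - 5 = 10.)

10


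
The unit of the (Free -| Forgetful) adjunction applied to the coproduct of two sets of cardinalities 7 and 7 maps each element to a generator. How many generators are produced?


The unit eta_X: X -> U(F(X)) of the Free-Forgetful adjunction
maps each element of X to a generator of F(X). For X = S + T (disjoint
union in Set), |S + T| = |S| + |T|.
Total mappings = 7 + 7 = 14.

14


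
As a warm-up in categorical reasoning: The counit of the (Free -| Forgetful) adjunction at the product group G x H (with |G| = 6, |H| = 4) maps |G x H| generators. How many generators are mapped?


The counit epsilon_K: F(U(K)) -> K of the Free-Forgetful adjunction
maps |K| generators of F(U(K)) into K. For K = G x H (the product group),
|G x H| = |G| * |H|.
Total generators mapped = 6 * 4 = 24.

24


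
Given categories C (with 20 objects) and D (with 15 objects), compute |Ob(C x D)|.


The product category C x D has objects that are pairs (c, d).
Number of pairs = |Ob(C)| * |Ob(D)| = 20 * 15 = 300

300


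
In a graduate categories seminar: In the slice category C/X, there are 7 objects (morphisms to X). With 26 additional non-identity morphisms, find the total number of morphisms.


In the slice category C/X, objects are morphisms to X.
Identity morphisms: 7 (one per object of C/X).
Non-identity morphisms: 26.
Total = 7 + 26 = 33

33


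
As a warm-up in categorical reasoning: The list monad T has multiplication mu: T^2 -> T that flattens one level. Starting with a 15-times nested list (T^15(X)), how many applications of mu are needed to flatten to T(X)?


Each application of mu: T^2 -> T removes one layer of nesting.
Starting at depth 15 (i.e., T^15(X)), we need to reach T(X).
Number of mu applications = 15 - 1 = 14

14


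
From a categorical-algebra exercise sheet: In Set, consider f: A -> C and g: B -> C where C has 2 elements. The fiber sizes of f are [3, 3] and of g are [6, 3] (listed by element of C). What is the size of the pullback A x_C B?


The pullback A x_C B consists of pairs (a, b) with f(a) = g(b).
For each element c in C, the fiber product has |f^-1(c)| * |g^-1(c)| elements.
Summing over C: 3 * 6 + 3 * 3
= 18 + 9 = 27

27


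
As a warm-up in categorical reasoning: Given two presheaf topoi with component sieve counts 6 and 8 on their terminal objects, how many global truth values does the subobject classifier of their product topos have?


In a product of presheaf topoi E_1 x E_2, the subobject classifier
is Omega = Omega_1 x Omega_2 (componentwise), so
|Omega(top)| = |Omega_1(top_1)| * |Omega_2(top_2)|.
= 6 * 8 = 48.

48


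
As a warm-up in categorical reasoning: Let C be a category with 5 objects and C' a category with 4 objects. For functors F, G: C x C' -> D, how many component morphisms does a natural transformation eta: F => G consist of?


A natural transformation eta: F => G assigns one component morphism per
object of the domain category.
The domain is the product category C x C', so
|Ob(C x C')| = |Ob(C)| * |Ob(C')| = 5 * 4 = 20.
Therefore eta has 20 component morphisms.

20


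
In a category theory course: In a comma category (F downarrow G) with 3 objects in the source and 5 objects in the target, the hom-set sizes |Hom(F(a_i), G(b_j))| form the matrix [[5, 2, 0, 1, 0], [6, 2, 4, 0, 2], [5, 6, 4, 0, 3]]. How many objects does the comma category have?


Objects of (F downarrow G) are triples (a, b, h: F(a)->G(b)).
The count equals the sum of all entries in the hom-matrix.
sum(row 0) = 8
sum(row 1) = 14
sum(row 2) = 18
Grand total = 40

40


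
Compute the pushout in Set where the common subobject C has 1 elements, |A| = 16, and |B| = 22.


The pushout A +_C B identifies the images of C in A and B.
|A +_C B| = |A| + |B| - |C| (for injections).
= 16 + 22 - 1 = 37

37


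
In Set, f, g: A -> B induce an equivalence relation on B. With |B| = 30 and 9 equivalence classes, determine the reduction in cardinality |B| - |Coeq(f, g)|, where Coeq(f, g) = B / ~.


The coequalizer Coeq(f, g) = B / ~ has one element per equivalence class.
|B| = 30, |Coeq(f, g)| = 9.
|B| - |Coeq(f, g)| = 30 - 9 = 21.

21


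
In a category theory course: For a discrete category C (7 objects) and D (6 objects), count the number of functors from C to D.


A functor from a discrete category C to D is determined by
where each object maps. Each of the 7 objects of C can map
to any of the 6 objects of D independently.
Number of functors = 6^7 = 279936

279936


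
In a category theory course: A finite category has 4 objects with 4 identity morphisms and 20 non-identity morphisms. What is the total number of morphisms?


Each object has an identity morphism, giving 4 identities.
Adding the 20 non-identity morphisms:
Total = 4 + 20 = 24

24


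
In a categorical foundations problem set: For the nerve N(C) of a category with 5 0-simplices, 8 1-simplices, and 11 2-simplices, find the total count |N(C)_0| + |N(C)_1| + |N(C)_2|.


The 2-skeleton of the nerve N(C) consists of simplices in dimensions 0, 1, 2:
  |N(C)_0| = 5 (objects)
  |N(C)_1| = 8 (morphisms)
  |N(C)_2| = 11 (composable pairs)
Total = 5 + 8 + 11 = 24

24


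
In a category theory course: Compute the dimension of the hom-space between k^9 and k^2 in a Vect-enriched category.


In Vect-enriched categories, Hom(k^n, k^m) is the space of m x n matrices.
dim(Hom(k^9, k^2)) = 2 * 9 = 18

18


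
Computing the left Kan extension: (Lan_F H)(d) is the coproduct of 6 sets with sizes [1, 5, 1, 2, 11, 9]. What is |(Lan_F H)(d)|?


Pointwise, the left Kan extension (Lan_F H)(d) is the colimit, indexed
by the comma category (F downarrow d), of H composed with the
projection (F downarrow d) -> C. Here that colimit is given
as a coproduct (disjoint union) of sets, so its cardinality is the
sum of the sizes of the summands.
Coproduct of sets with sizes: 1 + 5 + 1 + 2 + 11 + 9
= 29

29


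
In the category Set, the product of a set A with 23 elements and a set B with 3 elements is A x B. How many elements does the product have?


In Set, the product A x B is the Cartesian product.
By the universal property, |A x B| = |A| * |B|.
|A x B| = 23 * 3 = 69

69


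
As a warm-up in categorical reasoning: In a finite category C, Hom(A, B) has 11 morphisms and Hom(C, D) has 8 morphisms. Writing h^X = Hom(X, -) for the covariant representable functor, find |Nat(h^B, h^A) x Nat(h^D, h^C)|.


By the Yoneda lemma, Nat(h^B, h^A) is isomorphic to Hom(A, B),
so |Nat(h^B, h^A)| = |Hom(A, B)| and |Nat(h^D, h^C)| = |Hom(C, D)|.
|Hom(A, B)| = 11, |Hom(C, D)| = 8.
|Nat(h^B, h^A) x Nat(h^D, h^C)| = 11 * 8 = 88

88


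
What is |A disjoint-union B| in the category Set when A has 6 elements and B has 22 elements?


In Set, the coproduct A + B is the disjoint union.
|A + B| = |A| + |B| = 6 + 22 = 28

28


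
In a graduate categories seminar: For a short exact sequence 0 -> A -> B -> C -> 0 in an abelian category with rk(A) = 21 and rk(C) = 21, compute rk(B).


For a short exact sequence 0 -> A -> B -> C -> 0,
rank is additive: rank(B) = rank(A) + rank(C).
rank(B) = 21 + 21 = 42

42


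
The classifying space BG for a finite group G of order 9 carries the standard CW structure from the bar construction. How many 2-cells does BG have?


In the bar-construction CW model of BG, the n-cells are indexed by
n-tuples [g_1|...|g_n] of non-identity elements of G (degenerate
simplices with some g_i = e do not contribute cells), so there are
(|G| - 1)^n n-cells.
For dim = 2 with |G| = 9:
cells = (9 - 1)^2 = 8^2 = 64

64


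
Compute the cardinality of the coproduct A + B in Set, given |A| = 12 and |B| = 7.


In Set, the coproduct A + B is the disjoint union.
|A + B| = |A| + |B| = 12 + 7 = 19

19


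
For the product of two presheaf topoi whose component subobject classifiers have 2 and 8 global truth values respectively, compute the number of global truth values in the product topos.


In a product of presheaf topoi E_1 x E_2, the subobject classifier
is Omega = Omega_1 x Omega_2 (componentwise), so
|Omega(top)| = |Omega_1(top_1)| * |Omega_2(top_2)|.
= 2 * 8 = 16.

16


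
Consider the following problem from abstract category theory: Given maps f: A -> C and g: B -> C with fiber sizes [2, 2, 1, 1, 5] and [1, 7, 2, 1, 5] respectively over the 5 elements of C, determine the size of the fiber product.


The pullback A x_C B consists of pairs (a, b) with f(a) = g(b).
For each element c in C, the fiber product has |f^-1(c)| * |g^-1(c)| elements.
Summing over C: 2 * 1 + 2 * 7 + 1 * 2 + 1 * 1 + 5 * 5
= 2 + 14 + 2 + 1 + 25 = 44

44


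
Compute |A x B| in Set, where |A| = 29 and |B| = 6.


In Set, the product A x B is the Cartesian product.
By the universal property, |A x B| = |A| * |B|.
|A x B| = 29 * 6 = 174

174


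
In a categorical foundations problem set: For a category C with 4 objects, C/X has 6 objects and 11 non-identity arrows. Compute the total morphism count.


In the slice category C/X, objects are morphisms to X.
Identity morphisms: 6 (one per object of C/X).
Non-identity morphisms: 11.
Total = 6 + 11 = 17

17


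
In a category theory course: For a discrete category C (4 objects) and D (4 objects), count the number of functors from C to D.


A functor from a discrete category C to D is determined by
where each object maps. Each of the 4 objects of C can map
to any of the 4 objects of D independently.
Number of functors = 4^4 = 256

256


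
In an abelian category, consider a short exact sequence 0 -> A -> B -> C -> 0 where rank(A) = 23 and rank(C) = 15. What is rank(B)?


For a short exact sequence 0 -> A -> B -> C -> 0,
rank is additive: rank(B) = rank(A) + rank(C).
rank(B) = 23 + 15 = 38

38


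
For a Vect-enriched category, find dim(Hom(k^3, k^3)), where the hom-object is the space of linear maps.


In Vect-enriched categories, Hom(k^n, k^m) is the space of m x n matrices.
dim(Hom(k^3, k^3)) = 3 * 3 = 9

9


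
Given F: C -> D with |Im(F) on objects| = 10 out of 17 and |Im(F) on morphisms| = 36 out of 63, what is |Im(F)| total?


The image of F consists of distinct objects and distinct morphisms.
|Im(F)| on objects = 10
|Im(F)| on morphisms = 36
Total image cardinality = 10 + 36 = 46

46


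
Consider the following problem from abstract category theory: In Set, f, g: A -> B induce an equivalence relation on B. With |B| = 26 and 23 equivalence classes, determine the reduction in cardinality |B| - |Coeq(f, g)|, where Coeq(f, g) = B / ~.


The coequalizer Coeq(f, g) = B / ~ has one element per equivalence class.
|B| = 26, |Coeq(f, g)| = 23.
|B| - |Coeq(f, g)| = 26 - 23 = 3.

3


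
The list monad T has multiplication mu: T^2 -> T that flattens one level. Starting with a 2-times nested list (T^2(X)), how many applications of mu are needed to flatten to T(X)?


Each application of mu: T^2 -> T removes one layer of nesting.
Starting at depth 2 (i.e., T^2(X)), we need to reach T(X).
Number of mu applications = 2 - 1 = 1

1


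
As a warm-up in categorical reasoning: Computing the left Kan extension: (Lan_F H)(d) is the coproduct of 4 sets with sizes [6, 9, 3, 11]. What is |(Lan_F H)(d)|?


Pointwise, the left Kan extension (Lan_F H)(d) is the colimit, indexed
by the comma category (F downarrow d), of H composed with the
projection (F downarrow d) -> C. Here that colimit is given
as a coproduct (disjoint union) of sets, so its cardinality is the
sum of the sizes of the summands.
Coproduct of sets with sizes: 6 + 9 + 3 + 11
= 29

29


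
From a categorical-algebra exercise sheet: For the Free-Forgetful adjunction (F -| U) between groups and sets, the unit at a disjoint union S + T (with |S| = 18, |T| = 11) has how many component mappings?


The unit eta_X: X -> U(F(X)) of the Free-Forgetful adjunction
maps each element of X to a generator of F(X). For X = S + T (disjoint
union in Set), |S + T| = |S| + |T|.
Total mappings = 18 + 11 = 29.

29
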